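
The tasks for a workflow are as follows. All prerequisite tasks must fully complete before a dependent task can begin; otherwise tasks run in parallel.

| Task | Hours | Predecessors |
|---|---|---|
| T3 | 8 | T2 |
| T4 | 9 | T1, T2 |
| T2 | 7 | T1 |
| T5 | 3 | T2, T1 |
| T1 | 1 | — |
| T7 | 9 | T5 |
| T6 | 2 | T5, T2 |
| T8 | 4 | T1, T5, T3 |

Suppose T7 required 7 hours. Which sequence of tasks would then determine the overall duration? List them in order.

Baseline: T1→T2→T5→T7 = 1+7+3+9 = 20 → 20 hours.
Since T7 is critical, the -2 change carries straight to that chain (now 18 hours).
Now T1→T2→T3→T8 = 1+7+8+4 = 20 is longest, so the finish becomes 20 hours.

T1, T2, T3, T8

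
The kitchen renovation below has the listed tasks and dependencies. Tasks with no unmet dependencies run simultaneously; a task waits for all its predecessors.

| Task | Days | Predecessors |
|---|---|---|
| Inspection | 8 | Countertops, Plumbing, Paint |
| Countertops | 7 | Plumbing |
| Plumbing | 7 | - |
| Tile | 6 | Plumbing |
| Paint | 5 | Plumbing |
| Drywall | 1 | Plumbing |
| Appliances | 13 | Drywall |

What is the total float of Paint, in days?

The longest chain is Plumbing→Countertops→Inspection = 7+7+8 = 22; overall finish 22 days.
The longest chain containing Paint totals 20 days.
Slack of Paint = 9 − 7 = 2 days.

2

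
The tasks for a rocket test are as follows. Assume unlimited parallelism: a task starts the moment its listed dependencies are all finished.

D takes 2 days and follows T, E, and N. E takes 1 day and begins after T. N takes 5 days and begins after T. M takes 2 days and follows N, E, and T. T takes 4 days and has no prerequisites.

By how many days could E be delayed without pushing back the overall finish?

Critical path: T→N→M = 4+5+2 = 11, so the finish is 11 days.
Longest path through E: 7 days (earliest finish 5, latest finish 9).
Slack of E = 8 − 4 = 4 days.

4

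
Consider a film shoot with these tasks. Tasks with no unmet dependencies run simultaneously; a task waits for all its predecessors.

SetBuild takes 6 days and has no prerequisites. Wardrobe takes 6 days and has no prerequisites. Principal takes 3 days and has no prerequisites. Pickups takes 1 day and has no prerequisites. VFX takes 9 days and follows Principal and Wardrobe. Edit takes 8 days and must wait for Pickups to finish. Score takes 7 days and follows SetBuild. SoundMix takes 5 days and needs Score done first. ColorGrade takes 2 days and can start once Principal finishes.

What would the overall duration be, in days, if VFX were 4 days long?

18

As given, the longest chain is SetBuild→Score→SoundMix = 6+7+5 = 18, so the finish is 18 days.
VFX has 3 days of float (longest path through it is 15).
That remains the longest chain; total 18 days.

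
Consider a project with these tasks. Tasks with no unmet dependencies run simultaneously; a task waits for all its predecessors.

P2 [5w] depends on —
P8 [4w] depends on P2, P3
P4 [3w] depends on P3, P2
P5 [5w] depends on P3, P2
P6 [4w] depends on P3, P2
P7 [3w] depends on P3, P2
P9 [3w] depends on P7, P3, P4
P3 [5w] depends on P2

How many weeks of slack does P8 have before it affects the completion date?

The longest chain is P2→P3→P4→P9 = 5+5+3+3 = 16; overall finish 16 weeks.
P8 finishes as early as 14 and must finish by 16.
So P8 can slip 16 − 14 = 2 weeks.

2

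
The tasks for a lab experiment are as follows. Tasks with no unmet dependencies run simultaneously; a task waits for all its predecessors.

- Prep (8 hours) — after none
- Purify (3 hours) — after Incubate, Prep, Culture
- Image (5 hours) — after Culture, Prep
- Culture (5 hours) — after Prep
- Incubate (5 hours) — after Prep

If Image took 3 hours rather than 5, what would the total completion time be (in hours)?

16

Baseline: Prep→Culture→Image = 8+5+5 = 18 → 18 hours.
Since Image is critical, the -2 change carries straight to that chain (now 16 hours).
The binding chain switches to Prep→Culture→Purify = 8+5+3 = 16; finish 16 hours.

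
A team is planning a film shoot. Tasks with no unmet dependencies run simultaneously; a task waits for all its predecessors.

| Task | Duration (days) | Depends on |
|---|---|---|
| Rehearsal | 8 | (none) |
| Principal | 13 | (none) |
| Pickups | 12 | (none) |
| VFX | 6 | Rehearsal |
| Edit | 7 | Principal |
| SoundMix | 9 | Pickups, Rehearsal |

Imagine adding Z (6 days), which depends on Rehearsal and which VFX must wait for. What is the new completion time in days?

Originally the job takes 21 days.
With Z inserted, VFX now waits for max(Rehearsal, Z).
New critical path: Pickups→SoundMix = 12+9 = 21 ⇒ 21 days.

21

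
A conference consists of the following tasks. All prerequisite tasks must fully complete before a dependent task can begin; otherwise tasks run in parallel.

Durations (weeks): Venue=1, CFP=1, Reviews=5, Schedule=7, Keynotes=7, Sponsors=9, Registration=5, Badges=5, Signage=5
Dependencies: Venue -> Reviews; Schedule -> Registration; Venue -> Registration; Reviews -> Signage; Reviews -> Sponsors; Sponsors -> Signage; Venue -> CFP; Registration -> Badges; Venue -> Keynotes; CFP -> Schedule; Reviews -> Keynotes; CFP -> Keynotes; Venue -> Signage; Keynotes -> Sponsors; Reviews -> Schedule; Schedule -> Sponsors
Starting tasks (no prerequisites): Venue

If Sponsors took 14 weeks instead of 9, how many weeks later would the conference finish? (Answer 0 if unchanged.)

The binding path is Venue→Reviews→Schedule→Sponsors→Signage = 1+5+7+9+5 = 27; finish at 27 weeks.
Sponsors is on the critical path; changing it to 14 makes that path 32 weeks.
No other chain overtakes it, so the finish is 32 weeks.
Change in finish: 32 − 27 = +5 weeks.

5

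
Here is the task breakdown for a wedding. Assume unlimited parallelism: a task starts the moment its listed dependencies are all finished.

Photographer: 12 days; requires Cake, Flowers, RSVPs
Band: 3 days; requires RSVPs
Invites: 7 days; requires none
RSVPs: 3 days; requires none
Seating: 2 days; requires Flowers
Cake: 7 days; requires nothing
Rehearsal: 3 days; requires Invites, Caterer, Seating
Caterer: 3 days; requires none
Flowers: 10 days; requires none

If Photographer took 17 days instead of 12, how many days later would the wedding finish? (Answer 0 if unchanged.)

5

As given, the longest chain is Flowers→Photographer = 10+12 = 22, so the finish is 22 days.
Since Photographer is critical, the +5 change carries straight to that chain (now 27 days).
No other chain overtakes it, so the finish is 27 days.
Change in finish: 27 − 22 = +5 days.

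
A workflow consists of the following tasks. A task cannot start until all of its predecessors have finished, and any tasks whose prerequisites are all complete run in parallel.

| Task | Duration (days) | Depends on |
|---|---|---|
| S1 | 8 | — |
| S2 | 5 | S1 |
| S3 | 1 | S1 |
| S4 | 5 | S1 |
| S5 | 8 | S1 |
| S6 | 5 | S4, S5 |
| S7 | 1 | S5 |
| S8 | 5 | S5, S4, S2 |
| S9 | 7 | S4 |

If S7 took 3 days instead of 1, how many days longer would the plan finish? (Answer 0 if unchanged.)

Critical path before the change: S1→S5→S6 = 8+8+5 = 21 giving 21 days.
The longest path through S7 is only 17 days, so S7 has float 4.
That remains the longest chain; total 21 days.
Change in finish: 21 − 21 = +0 days.

0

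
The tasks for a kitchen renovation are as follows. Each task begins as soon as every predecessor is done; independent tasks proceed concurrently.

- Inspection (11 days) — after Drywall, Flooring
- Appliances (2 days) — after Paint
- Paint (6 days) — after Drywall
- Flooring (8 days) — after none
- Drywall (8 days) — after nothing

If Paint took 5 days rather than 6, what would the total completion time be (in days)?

19

Critical path before the change: Drywall→Inspection = 8+11 = 19 giving 19 days.
The longest path through Paint is only 16 days, so Paint has float 3.
No other chain overtakes it, so the finish is 19 days.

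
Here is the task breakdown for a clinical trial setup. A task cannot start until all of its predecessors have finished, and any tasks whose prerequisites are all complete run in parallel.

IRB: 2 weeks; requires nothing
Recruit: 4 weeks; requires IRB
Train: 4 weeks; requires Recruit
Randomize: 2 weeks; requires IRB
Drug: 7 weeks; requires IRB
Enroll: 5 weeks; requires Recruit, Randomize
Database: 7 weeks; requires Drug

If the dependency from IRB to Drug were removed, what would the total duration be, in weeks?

14

Before: longest chain IRB→Drug→Database = 2+7+7 = 16, finish 16.
Without IRB→Drug, Drug's earliest start moves from 2 to 0.
The longest chain is now Drug→Database = 7+7 = 14, so the project takes 14 weeks.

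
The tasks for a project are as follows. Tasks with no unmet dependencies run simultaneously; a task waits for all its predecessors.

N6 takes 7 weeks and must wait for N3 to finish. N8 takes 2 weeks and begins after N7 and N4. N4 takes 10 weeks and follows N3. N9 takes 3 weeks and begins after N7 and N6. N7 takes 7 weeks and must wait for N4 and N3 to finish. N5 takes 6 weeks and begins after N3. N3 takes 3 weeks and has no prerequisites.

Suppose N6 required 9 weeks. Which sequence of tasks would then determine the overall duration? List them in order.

Critical path before the change: N3→N4→N7→N9 = 3+10+7+3 = 23 giving 23 weeks.
The longest path through N6 is only 13 weeks, so N6 has float 10.
No other chain overtakes it, so the finish is 23 weeks.

N3, N4, N7, N9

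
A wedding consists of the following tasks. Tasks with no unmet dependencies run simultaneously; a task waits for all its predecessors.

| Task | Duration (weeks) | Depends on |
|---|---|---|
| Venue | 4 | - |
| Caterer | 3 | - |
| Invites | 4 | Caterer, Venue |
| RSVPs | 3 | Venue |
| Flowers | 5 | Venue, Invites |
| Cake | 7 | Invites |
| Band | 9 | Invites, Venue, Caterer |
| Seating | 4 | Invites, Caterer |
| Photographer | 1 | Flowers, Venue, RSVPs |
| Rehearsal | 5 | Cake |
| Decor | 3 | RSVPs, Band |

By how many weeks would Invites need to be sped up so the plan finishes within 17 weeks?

3

Current finish: 20 weeks; target: 17.
Invites is on every critical path, so each week cut from Invites cuts the finish by one (this holds down to a finish of 17).
Need 20 − 17 = 3 weeks off Invites → Invites becomes 1 week, finish becomes 17.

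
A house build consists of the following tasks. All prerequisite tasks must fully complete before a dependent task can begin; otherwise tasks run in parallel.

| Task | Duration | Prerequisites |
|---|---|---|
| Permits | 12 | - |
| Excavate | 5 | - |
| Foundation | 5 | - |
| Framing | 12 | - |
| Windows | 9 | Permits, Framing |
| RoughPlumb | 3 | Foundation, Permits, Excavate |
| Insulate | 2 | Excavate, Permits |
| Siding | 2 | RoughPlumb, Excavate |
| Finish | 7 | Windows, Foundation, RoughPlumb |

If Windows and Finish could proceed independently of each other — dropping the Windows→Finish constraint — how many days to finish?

Original critical path: Permits→Windows→Finish = 12+9+7 = 28 ⇒ 28 days.
Without Windows→Finish, Finish's earliest start moves from 21 to 15.
The longest chain is now Permits→RoughPlumb→Finish = 12+3+7 = 22, so the project takes 22 days.

22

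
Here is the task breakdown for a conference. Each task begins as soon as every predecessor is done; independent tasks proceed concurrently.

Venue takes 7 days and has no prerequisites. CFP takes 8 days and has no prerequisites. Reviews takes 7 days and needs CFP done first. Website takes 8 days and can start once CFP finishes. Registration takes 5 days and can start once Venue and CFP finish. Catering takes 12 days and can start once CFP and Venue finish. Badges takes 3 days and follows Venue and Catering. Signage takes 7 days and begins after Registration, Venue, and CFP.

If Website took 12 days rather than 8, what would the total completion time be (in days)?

23

Actual critical path: CFP→Catering→Badges = 8+12+3 = 23 ⇒ 23 days.
Website is off the critical path — its longest chain is 16 days, giving 7 of slack.
That remains the longest chain; total 23 days.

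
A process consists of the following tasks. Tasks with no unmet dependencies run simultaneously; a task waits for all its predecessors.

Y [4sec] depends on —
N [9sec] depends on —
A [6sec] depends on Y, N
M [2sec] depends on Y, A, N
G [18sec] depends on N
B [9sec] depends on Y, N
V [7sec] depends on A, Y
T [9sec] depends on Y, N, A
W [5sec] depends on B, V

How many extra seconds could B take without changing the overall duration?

4

The longest chain is N→A→V→W = 9+6+7+5 = 27; overall finish 27 seconds.
The longest chain containing B totals 23 seconds.
So B can slip 22 − 18 = 4 seconds.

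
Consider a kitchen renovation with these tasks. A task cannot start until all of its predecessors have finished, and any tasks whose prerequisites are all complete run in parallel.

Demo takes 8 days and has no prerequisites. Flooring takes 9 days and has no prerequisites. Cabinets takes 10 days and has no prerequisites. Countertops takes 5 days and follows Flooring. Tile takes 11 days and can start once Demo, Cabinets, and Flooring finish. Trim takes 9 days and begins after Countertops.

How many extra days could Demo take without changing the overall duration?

4

Flooring→Countertops→Trim = 9+5+9 = 23 sets the makespan at 23 days.
Demo finishes as early as 8 and must finish by 12.
Float = 23 − 19 = 4.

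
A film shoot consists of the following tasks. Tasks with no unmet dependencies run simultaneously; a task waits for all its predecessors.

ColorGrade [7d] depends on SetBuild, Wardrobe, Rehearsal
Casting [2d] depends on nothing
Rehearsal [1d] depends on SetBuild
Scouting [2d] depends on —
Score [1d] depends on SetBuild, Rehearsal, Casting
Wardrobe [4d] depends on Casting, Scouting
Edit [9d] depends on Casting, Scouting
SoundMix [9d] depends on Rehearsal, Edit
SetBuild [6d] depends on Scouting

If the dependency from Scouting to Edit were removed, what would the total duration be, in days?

20

With the dependency in place, Casting→Edit→SoundMix = 2+9+9 = 20 sets the finish at 20 days.
Dropping Scouting→Edit doesn't change Edit's earliest start (2); another predecessor still binds.
The longest chain is now Casting→Edit→SoundMix = 2+9+9 = 20, so the plan takes 20 days.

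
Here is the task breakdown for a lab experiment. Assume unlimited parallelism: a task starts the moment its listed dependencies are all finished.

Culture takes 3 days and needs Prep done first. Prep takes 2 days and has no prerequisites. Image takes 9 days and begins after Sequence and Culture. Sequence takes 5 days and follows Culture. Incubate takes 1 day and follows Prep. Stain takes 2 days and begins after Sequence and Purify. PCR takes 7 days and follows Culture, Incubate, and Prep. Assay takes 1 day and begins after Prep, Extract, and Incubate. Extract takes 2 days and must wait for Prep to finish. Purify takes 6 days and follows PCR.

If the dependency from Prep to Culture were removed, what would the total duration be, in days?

18

Original critical path: Prep→Culture→PCR→Purify→Stain = 2+3+7+6+2 = 20 ⇒ 20 days.
Without Prep→Culture, Culture's earliest start moves from 2 to 0.
After: Prep→Incubate→PCR→Purify→Stain = 2+1+7+6+2 = 18 → 18 days.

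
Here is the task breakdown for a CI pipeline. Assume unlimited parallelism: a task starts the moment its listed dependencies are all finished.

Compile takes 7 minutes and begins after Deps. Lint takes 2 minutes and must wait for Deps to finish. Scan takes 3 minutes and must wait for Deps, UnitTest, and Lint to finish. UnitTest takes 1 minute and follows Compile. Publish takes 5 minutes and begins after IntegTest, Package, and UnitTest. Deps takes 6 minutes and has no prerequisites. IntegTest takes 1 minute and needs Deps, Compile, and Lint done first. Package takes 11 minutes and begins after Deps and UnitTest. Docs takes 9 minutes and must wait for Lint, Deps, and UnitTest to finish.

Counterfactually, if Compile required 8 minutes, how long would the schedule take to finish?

31

Baseline: Deps→Compile→UnitTest→Package→Publish = 6+7+1+11+5 = 30 → 30 minutes.
Compile is on the critical path; changing it to 8 makes that path 31 minutes.
The critical path is still Deps→Compile→UnitTest→Package→Publish; finish is now 31 minutes.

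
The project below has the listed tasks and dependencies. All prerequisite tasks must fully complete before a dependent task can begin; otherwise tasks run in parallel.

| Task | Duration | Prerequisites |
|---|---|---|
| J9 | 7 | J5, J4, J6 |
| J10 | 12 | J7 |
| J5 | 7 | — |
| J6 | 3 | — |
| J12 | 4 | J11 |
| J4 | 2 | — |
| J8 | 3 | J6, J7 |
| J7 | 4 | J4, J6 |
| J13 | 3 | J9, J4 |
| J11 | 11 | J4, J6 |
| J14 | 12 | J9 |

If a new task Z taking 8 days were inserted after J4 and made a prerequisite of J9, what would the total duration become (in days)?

29

Originally the job takes 26 days.
With Z inserted, J9 now waits for max(J5, J4, J6, Z).
New critical path: J4→Z→J9→J14 = 2+8+7+12 = 29 ⇒ 29 days.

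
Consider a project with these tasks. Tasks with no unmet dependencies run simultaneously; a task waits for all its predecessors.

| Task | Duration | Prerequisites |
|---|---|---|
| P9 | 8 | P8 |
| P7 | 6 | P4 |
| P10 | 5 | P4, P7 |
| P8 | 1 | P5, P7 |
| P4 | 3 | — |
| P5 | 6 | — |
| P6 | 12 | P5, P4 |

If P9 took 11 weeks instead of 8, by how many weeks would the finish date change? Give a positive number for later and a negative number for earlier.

The binding path is P4→P7→P8→P9 = 3+6+1+8 = 18; finish at 18 weeks.
P9 lies on that path, so at 11 weeks the path becomes 21 weeks.
No other chain overtakes it, so the finish is 21 weeks.
Change in finish: 21 − 18 = +3 weeks.

3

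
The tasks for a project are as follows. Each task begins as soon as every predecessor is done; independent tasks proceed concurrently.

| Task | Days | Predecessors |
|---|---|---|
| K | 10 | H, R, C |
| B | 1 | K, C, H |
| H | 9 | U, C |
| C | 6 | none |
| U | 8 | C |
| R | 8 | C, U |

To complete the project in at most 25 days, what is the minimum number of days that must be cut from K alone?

Current finish: 34 days; target: 25.
K is on every critical path, so each day cut from K cuts the finish by one (this holds down to a finish of 25).
Need 34 − 25 = 9 days off K → K becomes 1 day, finish becomes 25.

9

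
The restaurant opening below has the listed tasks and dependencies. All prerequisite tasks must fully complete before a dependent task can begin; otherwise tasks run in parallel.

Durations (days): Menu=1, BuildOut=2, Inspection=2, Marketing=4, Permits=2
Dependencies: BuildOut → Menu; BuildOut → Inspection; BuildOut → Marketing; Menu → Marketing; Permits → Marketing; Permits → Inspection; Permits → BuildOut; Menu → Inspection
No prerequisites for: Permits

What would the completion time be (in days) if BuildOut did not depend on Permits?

7

Original critical path: Permits→BuildOut→Menu→Marketing = 2+2+1+4 = 9 ⇒ 9 days.
Without Permits→BuildOut, BuildOut's earliest start moves from 2 to 0.
The longest chain is now BuildOut→Menu→Marketing = 2+1+4 = 7, so the restaurant opening takes 7 days.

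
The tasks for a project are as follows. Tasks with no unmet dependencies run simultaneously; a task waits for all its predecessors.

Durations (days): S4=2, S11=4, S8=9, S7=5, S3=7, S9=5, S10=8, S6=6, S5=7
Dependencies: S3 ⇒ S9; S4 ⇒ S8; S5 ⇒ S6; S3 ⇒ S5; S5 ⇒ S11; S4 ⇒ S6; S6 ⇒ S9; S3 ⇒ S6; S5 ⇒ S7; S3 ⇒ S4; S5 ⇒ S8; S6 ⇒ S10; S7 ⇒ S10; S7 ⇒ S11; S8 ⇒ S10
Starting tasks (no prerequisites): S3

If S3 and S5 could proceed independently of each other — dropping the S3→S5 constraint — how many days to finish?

26

With the dependency in place, S3→S5→S8→S10 = 7+7+9+8 = 31 sets the finish at 31 days.
Without S3→S5, S5's earliest start moves from 7 to 0.
The longest chain is now S3→S4→S8→S10 = 7+2+9+8 = 26, so the project takes 26 days.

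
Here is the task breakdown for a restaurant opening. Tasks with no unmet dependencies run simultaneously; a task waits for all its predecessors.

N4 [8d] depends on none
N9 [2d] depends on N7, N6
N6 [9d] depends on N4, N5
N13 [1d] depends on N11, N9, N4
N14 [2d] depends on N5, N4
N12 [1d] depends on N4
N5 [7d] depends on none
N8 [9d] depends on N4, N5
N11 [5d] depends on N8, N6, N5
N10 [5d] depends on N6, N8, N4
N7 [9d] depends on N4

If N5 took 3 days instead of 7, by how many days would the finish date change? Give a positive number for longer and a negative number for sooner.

0

Critical path before the change: N4→N6→N11→N13 = 8+9+5+1 = 23 giving 23 days.
N5 has 1 day of float (longest path through it is 22).
That remains the longest chain; total 23 days.
Change in finish: 23 − 23 = +0 days.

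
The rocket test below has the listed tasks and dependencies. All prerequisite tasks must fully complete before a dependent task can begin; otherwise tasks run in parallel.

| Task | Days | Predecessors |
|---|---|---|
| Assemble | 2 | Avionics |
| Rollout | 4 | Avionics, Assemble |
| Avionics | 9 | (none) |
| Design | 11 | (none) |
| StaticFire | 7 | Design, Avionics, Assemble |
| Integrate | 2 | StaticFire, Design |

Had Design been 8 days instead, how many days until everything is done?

20

Critical path before the change: Design→StaticFire→Integrate = 11+7+2 = 20 giving 20 days.
Design is on the critical path; changing it to 8 makes that path 17 days.
Now Avionics→Assemble→StaticFire→Integrate = 9+2+7+2 = 20 is longest, so the finish becomes 20 days.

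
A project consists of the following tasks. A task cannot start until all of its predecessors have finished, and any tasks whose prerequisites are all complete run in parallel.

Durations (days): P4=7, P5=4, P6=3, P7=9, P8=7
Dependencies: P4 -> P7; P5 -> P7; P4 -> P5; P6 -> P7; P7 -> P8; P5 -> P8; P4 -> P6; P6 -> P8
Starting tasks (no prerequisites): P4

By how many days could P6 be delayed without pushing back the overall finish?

1

P4→P5→P7→P8 = 7+4+9+7 = 27 sets the makespan at 27 days.
The longest chain containing P6 totals 26 days.
Slack of P6 = 8 − 7 = 1 day.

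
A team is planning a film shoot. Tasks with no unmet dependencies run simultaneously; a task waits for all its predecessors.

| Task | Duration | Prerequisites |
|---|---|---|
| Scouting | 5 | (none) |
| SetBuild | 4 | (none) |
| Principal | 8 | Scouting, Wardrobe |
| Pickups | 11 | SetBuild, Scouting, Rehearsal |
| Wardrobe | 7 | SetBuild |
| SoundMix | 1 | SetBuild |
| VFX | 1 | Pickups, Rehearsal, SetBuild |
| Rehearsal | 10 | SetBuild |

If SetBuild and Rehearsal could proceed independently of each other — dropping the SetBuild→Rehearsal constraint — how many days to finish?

Before: longest chain SetBuild→Rehearsal→Pickups→VFX = 4+10+11+1 = 26, finish 26.
Without SetBuild→Rehearsal, Rehearsal's earliest start moves from 4 to 0.
The longest chain is now Rehearsal→Pickups→VFX = 10+11+1 = 22, so the project takes 22 days.

22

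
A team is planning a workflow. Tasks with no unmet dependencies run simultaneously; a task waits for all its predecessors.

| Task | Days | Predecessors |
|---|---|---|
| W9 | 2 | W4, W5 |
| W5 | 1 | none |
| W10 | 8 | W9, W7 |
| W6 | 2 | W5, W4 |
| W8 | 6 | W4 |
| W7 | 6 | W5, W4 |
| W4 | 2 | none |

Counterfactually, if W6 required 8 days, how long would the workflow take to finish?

The binding path is W4→W7→W10 = 2+6+8 = 16; finish at 16 days.
W6 is off the critical path — its longest chain is 4 days, giving 12 of slack.
No other chain overtakes it, so the finish is 16 days.

16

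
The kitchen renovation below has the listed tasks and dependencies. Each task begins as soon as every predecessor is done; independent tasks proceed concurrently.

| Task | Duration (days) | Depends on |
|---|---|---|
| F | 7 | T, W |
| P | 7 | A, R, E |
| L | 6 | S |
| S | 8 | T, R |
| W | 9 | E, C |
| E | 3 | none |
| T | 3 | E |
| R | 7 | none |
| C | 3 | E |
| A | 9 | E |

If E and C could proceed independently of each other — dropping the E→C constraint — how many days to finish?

Before: longest chain E→C→W→F = 3+3+9+7 = 22, finish 22.
Without E→C, C's earliest start moves from 3 to 0.
New critical path: R→S→L = 7+8+6 = 21 ⇒ 21 days.

21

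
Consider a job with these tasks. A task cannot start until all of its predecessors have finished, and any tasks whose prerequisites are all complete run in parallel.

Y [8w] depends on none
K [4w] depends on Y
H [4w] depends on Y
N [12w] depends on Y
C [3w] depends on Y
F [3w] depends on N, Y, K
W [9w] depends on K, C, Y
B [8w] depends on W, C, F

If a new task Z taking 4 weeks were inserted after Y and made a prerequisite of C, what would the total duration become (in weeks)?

Originally the job takes 31 weeks.
With Z inserted, C now waits for max(Y, Z).
New critical path: Y→Z→C→W→B = 8+4+3+9+8 = 32 ⇒ 32 weeks.

32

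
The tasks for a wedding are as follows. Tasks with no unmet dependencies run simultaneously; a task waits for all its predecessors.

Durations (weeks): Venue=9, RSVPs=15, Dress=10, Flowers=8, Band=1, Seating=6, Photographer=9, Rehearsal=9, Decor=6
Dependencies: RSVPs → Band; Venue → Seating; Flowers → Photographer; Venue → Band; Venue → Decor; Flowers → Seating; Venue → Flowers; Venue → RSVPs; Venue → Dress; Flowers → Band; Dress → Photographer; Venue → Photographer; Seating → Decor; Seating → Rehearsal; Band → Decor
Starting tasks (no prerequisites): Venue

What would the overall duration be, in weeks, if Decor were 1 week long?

Actual critical path: Venue→Flowers→Seating→Rehearsal = 9+8+6+9 = 32 ⇒ 32 weeks.
The longest path through Decor is only 31 weeks, so Decor has float 1.
No other chain overtakes it, so the finish is 32 weeks.

32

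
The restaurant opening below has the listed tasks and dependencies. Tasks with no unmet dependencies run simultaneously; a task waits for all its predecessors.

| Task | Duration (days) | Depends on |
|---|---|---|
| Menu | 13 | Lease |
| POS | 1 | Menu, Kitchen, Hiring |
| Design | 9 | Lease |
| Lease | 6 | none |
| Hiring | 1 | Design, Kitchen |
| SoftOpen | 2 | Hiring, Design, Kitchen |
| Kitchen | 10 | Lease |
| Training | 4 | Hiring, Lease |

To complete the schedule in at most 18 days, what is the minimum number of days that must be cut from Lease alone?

3

Current finish: 21 days; target: 18.
Lease is on every critical path, so each day cut from Lease cuts the finish by one (this holds down to a finish of 16).
Need 21 − 18 = 3 days off Lease → Lease becomes 3 days, finish becomes 18.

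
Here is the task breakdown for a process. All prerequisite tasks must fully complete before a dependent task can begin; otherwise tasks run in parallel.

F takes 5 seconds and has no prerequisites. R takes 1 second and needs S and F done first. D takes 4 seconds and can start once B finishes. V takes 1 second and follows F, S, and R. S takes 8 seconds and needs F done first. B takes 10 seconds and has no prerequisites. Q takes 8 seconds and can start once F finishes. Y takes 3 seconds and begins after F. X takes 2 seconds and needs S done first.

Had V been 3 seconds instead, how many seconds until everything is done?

As given, the longest chain is F→S→R→V = 5+8+1+1 = 15, so the finish is 15 seconds.
V is on the critical path; changing it to 3 makes that path 17 seconds.
The critical path is still F→S→R→V; finish is now 17 seconds.

17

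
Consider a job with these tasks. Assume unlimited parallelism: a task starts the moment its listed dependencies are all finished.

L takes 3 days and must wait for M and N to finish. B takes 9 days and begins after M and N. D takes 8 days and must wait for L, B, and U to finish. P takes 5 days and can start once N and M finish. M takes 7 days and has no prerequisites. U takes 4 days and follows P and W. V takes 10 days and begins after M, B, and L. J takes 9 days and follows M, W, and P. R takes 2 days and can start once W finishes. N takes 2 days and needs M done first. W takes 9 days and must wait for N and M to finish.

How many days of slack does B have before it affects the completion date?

M→N→W→U→D = 7+2+9+4+8 = 30 sets the makespan at 30 days.
The longest chain containing B totals 28 days.
So B can slip 20 − 18 = 2 days.

2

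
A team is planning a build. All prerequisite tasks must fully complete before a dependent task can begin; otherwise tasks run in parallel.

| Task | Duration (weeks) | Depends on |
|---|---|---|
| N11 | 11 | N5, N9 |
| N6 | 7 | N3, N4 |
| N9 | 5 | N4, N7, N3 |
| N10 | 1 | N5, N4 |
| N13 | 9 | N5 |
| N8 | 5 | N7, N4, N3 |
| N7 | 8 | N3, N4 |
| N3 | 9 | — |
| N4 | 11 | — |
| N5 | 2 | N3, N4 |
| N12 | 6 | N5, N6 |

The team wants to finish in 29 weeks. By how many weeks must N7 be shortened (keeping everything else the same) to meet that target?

Current finish: 35 weeks; target: 29.
N7 is on every critical path, so each week cut from N7 cuts the finish by one (this holds down to a finish of 28).
Need 35 − 29 = 6 weeks off N7 → N7 becomes 2 weeks, finish becomes 29.

6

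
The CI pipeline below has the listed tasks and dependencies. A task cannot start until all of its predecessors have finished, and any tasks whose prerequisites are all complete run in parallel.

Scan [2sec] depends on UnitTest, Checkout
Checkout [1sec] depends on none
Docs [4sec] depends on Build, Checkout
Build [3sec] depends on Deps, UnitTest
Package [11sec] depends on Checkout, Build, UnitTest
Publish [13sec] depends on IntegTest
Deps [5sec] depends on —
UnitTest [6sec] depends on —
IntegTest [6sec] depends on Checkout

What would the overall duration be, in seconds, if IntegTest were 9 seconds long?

23

Actual critical path: Checkout→IntegTest→Publish = 1+6+13 = 20 ⇒ 20 seconds.
Since IntegTest is critical, the +3 change carries straight to that chain (now 23 seconds).
The critical path is still Checkout→IntegTest→Publish; finish is now 23 seconds.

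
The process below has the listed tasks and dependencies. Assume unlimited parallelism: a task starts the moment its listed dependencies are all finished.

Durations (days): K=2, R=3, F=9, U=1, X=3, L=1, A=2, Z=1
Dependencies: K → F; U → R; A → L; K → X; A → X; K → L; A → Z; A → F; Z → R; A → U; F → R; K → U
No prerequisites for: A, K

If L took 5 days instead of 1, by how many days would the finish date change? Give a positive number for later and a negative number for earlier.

0

The binding path is A→F→R = 2+9+3 = 14; finish at 14 days.
The longest path through L is only 3 days, so L has float 11.
That remains the longest chain; total 14 days.
Change in finish: 14 − 14 = +0 days.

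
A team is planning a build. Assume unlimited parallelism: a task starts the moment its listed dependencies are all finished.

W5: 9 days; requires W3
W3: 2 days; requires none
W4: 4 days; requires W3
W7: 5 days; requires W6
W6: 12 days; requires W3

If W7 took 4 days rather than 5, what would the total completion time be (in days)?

18

Actual critical path: W3→W6→W7 = 2+12+5 = 19 ⇒ 19 days.
W7 lies on that path, so at 4 days the path becomes 18 days.
No other chain overtakes it, so the finish is 18 days.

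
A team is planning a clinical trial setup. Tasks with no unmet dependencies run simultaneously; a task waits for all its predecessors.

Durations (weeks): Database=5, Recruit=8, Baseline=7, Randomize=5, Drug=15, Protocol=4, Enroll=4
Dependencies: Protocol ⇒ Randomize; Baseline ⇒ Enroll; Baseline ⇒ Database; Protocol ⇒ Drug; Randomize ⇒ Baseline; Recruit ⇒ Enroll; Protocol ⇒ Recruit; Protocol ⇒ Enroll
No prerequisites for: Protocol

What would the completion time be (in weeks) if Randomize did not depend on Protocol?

With the dependency in place, Protocol→Randomize→Baseline→Database = 4+5+7+5 = 21 sets the finish at 21 weeks.
Without Protocol→Randomize, Randomize's earliest start moves from 4 to 0.
New critical path: Protocol→Drug = 4+15 = 19 ⇒ 19 weeks.

19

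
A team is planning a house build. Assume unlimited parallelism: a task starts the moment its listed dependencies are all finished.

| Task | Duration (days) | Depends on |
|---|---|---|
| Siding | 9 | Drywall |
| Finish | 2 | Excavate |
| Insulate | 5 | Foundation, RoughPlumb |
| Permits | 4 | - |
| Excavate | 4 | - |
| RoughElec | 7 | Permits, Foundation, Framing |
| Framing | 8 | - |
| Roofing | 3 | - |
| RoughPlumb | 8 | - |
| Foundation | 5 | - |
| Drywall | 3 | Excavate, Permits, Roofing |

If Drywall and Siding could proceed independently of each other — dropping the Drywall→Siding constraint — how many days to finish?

Before: longest chain Permits→Drywall→Siding = 4+3+9 = 16, finish 16.
Without Drywall→Siding, Siding's earliest start moves from 7 to 0.
New critical path: Framing→RoughElec = 8+7 = 15 ⇒ 15 days.

15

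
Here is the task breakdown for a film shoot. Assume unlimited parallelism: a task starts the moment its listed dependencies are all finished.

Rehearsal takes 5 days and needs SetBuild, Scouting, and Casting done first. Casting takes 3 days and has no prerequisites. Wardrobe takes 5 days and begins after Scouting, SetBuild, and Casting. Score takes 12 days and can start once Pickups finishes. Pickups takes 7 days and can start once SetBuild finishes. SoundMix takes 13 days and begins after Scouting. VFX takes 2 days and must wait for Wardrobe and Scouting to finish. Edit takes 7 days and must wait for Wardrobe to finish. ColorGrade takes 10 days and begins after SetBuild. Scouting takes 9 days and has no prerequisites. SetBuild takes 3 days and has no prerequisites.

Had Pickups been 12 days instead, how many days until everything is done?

Baseline: SetBuild→Pickups→Score = 3+7+12 = 22 → 22 days.
Pickups lies on that path, so at 12 days the path becomes 27 days.
The critical path is still SetBuild→Pickups→Score; finish is now 27 days.

27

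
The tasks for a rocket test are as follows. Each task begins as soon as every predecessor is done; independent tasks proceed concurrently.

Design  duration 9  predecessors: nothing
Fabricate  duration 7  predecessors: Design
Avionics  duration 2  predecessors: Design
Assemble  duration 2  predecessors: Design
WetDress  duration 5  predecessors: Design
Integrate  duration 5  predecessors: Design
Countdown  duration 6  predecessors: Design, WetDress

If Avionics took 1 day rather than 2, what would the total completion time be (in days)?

Actual critical path: Design→WetDress→Countdown = 9+5+6 = 20 ⇒ 20 days.
The longest path through Avionics is only 11 days, so Avionics has float 9.
The critical path is still Design→WetDress→Countdown; finish is now 20 days.

20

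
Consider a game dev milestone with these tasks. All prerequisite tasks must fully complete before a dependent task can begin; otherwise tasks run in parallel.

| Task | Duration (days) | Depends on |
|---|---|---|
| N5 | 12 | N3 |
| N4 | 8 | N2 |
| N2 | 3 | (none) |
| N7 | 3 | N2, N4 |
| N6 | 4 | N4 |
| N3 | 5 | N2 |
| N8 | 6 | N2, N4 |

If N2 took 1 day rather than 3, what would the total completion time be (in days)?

18

Critical path before the change: N2→N3→N5 = 3+5+12 = 20 giving 20 days.
N2 is on the critical path; changing it to 1 makes that path 18 days.
No other chain overtakes it, so the finish is 18 days.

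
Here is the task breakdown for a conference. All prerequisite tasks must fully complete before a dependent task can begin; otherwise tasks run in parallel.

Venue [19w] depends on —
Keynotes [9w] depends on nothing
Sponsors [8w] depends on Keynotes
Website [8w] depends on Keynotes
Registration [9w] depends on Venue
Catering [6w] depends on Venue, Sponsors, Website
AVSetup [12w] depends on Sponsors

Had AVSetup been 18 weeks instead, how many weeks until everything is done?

Baseline: Keynotes→Sponsors→AVSetup = 9+8+12 = 29 → 29 weeks.
Since AVSetup is critical, the +6 change carries straight to that chain (now 35 weeks).
No other chain overtakes it, so the finish is 35 weeks.

35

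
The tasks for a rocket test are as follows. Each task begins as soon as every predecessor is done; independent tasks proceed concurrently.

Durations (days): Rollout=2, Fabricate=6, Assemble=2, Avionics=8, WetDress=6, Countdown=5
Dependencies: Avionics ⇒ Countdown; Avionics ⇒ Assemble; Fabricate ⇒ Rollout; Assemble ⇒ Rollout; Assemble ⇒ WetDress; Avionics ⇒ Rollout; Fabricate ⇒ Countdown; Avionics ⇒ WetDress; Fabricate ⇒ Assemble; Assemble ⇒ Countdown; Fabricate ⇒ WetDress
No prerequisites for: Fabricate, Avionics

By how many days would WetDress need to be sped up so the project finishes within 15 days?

1

Current finish: 16 days; target: 15.
WetDress is on every critical path, so each day cut from WetDress cuts the finish by one (this holds down to a finish of 15).
Need 16 − 15 = 1 day off WetDress → WetDress becomes 5 days, finish becomes 15.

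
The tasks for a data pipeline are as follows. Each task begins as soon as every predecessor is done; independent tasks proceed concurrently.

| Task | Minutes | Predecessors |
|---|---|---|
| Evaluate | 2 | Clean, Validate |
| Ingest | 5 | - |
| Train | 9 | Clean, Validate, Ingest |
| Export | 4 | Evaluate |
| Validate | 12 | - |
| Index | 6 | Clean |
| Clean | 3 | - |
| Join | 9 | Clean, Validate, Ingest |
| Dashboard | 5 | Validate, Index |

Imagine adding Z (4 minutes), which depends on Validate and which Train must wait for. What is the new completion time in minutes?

Originally the data pipeline takes 21 minutes.
With Z inserted, Train now waits for max(Clean, Validate, Ingest, Z).
New critical path: Validate→Z→Train = 12+4+9 = 25 ⇒ 25 minutes.

25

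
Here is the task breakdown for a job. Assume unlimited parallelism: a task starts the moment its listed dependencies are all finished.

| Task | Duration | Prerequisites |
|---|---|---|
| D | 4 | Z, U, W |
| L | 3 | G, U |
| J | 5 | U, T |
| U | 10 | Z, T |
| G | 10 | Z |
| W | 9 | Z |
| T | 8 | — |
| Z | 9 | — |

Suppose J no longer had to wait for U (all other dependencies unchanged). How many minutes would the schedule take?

Original critical path: Z→U→J = 9+10+5 = 24 ⇒ 24 minutes.
Without U→J, J's earliest start moves from 19 to 8.
New critical path: Z→U→D = 9+10+4 = 23 ⇒ 23 minutes.

23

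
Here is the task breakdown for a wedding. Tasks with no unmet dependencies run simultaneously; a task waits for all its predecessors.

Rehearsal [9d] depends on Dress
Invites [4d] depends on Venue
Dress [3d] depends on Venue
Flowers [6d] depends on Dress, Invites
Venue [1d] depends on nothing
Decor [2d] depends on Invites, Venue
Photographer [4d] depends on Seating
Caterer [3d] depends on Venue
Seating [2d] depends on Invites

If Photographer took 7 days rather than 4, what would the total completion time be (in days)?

Actual critical path: Venue→Dress→Rehearsal = 1+3+9 = 13 ⇒ 13 days.
Photographer is off the critical path — its longest chain is 11 days, giving 2 of slack.
New critical path: Venue→Invites→Seating→Photographer = 1+4+2+7 = 14 ⇒ 14 days.

14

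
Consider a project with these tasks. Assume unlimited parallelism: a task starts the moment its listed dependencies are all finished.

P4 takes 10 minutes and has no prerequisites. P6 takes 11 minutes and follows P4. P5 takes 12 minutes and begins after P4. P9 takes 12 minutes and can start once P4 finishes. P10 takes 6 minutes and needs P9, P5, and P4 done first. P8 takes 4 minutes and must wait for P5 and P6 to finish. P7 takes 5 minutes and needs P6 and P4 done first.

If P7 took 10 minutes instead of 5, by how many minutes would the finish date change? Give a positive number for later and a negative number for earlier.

As given, the longest chain is P4→P5→P10 = 10+12+6 = 28, so the finish is 28 minutes.
P7 is off the critical path — its longest chain is 26 minutes, giving 2 of slack.
Now P4→P6→P7 = 10+11+10 = 31 is longest, so the finish becomes 31 minutes.
Change in finish: 31 − 28 = +3 minutes.

3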